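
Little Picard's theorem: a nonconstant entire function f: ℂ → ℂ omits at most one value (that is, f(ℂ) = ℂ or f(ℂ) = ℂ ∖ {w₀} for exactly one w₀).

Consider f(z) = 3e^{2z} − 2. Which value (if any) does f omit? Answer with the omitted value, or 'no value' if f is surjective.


Little Picard bounds the complement of f(ℂ) to at most one point.
e^{2z} is never zero on ℂ, so 3·e^{2z} takes every value in ℂ ∖ {0}. Adding -2 shifts the range to ℂ ∖ {-2}. Thus f omits exactly the value -2.

Omitted value: -2.


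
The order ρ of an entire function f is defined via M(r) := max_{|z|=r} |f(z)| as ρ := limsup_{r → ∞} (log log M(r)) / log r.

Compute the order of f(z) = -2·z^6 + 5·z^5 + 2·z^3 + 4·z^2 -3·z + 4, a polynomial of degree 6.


|f(z)| ≤ Σ|c_k|·r^k = O(r^6) as r → ∞. Polynomial growth is O(e^{r^ε}) for every ε > 0 (since r^6/e^{r^ε} → 0), so ρ ≤ ε for all ε > 0, i.e. ρ = 0. Every nonconstant polynomial has order 0.
Therefore ρ = 0.

Order ρ = 0.


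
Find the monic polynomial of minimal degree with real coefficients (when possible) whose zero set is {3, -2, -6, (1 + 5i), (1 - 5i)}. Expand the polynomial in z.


The polynomial is p(z) = ∏_{α ∈ S} (z − α), where S = {3, -2, -6, (1 + 5i), (1 - 5i)}.
Expanding the product yields: p(z) = z^5 + 3·z^4 + 4·z^3 + 118·z^2 -240·z -936.
Note conjugate pairs combine to real quadratics: (z − (1+5i))(z − (1−5i)) = z² − 2z + 26.
The resulting polynomial has degree 5 and real coefficients as required.

p(z) = z^5 + 3·z^4 + 4·z^3 + 118·z^2 -240·z -936.


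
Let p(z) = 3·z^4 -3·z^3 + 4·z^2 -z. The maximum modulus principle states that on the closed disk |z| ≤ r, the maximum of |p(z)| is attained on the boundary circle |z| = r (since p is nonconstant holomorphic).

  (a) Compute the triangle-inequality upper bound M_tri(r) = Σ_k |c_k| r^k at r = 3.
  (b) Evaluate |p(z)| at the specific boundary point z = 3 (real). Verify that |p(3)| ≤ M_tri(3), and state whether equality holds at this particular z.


Coefficients: c_0 = 0, c_1 = -1, c_2 = 4, c_3 = -3, c_4 = 3. Radius r = 3.
Part (a). Triangle bound: M_tri(r) = Σ_k |c_k| r^k
  = |0|·3^0 + |-1|·3^1 + |4|·3^2 + |-3|·3^3 + |3|·3^4
  = 0 + 3 + 36 + 81 + 243 = 363.
This bounds M(r) := max_{|z|=r} |p(z)| from above; equality holds iff all terms c_k z^k can be made to align in phase at a single z on |z|=r.
Part (b). At z = 3 (real, on the circle |z| = r):
  p(3) = (0)·3^0 + (-1)·3^1 + (4)·3^2 + (-3)·3^3 + (3)·3^4 = 195.
  |p(3)| = 195.
Check: |p(3)| = 195 ≤ 363 = M_tri(3). ✓ Equality does not hold at z = 3 (the coefficients have mixed signs, so the terms do not all align in phase there).

M_tri(3) = 363; |p(3)| = 195; equality at z=3: no.


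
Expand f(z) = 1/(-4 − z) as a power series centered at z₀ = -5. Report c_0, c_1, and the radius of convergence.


Let w = z − z₀, so z = z₀ + w.
Then -4 − z = -4 − (z₀ + w) = (-4 − z₀) − w = 1 − w.
f(z) = 1/(1 − w) = (1/(1)) · 1/(1 − w/(1)) = Σ_{n≥0} w^n / (1)^(n+1).
So c_n = 1/(1)^(n+1):
  c_0 = 1/(1)^1 = 1.
  c_1 = 1/(1)^2 = 1.
The series is valid for |w/d| < 1, i.e. |z − z₀| < |d|.
Radius of convergence: R = |-4 − z₀| = |1| = 1 (distance from z₀ to the singularity z = -4).

c_0 = 1, c_1 = 1; R = 1.


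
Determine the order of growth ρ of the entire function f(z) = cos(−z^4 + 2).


Write cos(w) = (e^{iw} ± e^{−iw})/(2 or 2i), so |cos(w)| ≤ e^{|w|}. With w = −z^4 + 2, |w| ≤ 1r^4 + 2 on |z|=r, giving M(r) ≤ e^{1r^4 + 2} and ρ ≤ 4. For the lower bound, choose z on |z|=r with -1z^4 purely imaginary of modulus 1r^4; then |cos(−z^4 + 2)| grows like e^{1r^4}/2, so ρ ≥ 4. Hence ρ = 4.
Therefore ρ = 4.

Order ρ = 4.


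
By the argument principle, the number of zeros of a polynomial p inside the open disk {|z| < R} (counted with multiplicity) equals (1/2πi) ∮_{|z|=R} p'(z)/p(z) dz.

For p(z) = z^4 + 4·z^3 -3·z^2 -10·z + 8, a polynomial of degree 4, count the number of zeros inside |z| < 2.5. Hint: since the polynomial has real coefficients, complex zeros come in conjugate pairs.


The zeros of p are: -2, 1, -4, 1.
Their magnitudes are: 2, 1, 4, 1.
Zeros with |z| < R = 2.5: -2, 1, 1.
Count = 3.
By the argument principle, (1/2πi) ∮_{|z|=R} p'(z)/p(z) dz equals exactly this count.

Number of zeros inside |z| < 2.5: 3.


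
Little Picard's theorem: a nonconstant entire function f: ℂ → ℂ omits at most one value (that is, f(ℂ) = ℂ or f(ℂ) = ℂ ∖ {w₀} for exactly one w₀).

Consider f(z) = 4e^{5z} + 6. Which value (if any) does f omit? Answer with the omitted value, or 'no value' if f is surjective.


Little Picard bounds the complement of f(ℂ) to at most one point.
e^{5z} is never zero on ℂ, so 4·e^{5z} takes every value in ℂ ∖ {0}. Adding 6 shifts the range to ℂ ∖ {6}. Thus f omits exactly the value 6.

Omitted value: 6.


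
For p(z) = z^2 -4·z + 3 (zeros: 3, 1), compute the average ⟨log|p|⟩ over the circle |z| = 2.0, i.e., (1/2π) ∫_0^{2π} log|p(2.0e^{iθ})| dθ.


Zeros: 1, 3; r = 2.0.
Inside |z| < r: 1. Outside (|z| ≥ r): 3.
p(0) = 3, so log|p(0)| = log(3) = 1.0986.
Apply Jensen: I(r) = log|p(0)| + Σ_k log(r/|z_k|), summed over zeros inside |z| < r.
  log(r/|z_k|) for z_k = 1: log(2.0/1) = 0.6931
  Outside zeros (3) contribute nothing to the Jensen sum.
Sum over inside zeros: 0.6931.
I(r) = log|p(0)| + (inside sum) = 1.0986 + 0.6931 = 1.7918.
Note: since some zeros are outside |z| ≤ r, the simplified n·log(r) form does NOT apply — only the inside zeros contribute.

I(r) ≈ 1.7918.


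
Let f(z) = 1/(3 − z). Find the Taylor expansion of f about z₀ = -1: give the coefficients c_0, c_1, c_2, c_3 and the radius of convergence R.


Let w = z − z₀, so z = z₀ + w.
Then 3 − z = 3 − (z₀ + w) = (3 − z₀) − w = 4 − w.
f(z) = 1/(4 − w) = (1/(4)) · 1/(1 − w/(4)) = Σ_{n≥0} w^n / (4)^(n+1).
So c_n = 1/(4)^(n+1):
  c_0 = 1/(4)^1 = 1/4.
  c_1 = 1/(4)^2 = 1/16.
  c_2 = 1/(4)^3 = 1/64.
  c_3 = 1/(4)^4 = 1/256.
The series is valid for |w/d| < 1, i.e. |z − z₀| < |d|.
Radius of convergence: R = |3 − z₀| = |4| = 4 (distance from z₀ to the singularity z = 3).

c_0 = 1/4, c_1 = 1/16, c_2 = 1/64, c_3 = 1/256; R = 4.


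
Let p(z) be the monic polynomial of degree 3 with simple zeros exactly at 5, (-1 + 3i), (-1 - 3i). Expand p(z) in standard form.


The polynomial is p(z) = ∏_{α ∈ S} (z − α), where S = {5, (-1 + 3i), (-1 - 3i)}.
Expanding the product yields: p(z) = z^3 -3·z^2 -50.
Note conjugate pairs combine to real quadratics: (z − (-1+3i))(z − (-1−3i)) = z² + 2z + 10.
The resulting polynomial has degree 3 and real coefficients as required.

p(z) = z^3 -3·z^2 -50.


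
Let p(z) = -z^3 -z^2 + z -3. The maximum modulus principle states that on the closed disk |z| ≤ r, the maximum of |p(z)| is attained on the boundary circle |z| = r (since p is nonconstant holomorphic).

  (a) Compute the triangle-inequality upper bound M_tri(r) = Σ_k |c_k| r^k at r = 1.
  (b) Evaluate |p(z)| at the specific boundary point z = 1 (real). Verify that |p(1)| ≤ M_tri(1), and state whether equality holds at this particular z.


Coefficients: c_0 = -3, c_1 = 1, c_2 = -1, c_3 = -1. Radius r = 1.
Part (a). Triangle bound: M_tri(r) = Σ_k |c_k| r^k
  = |-3|·1^0 + |1|·1^1 + |-1|·1^2 + |-1|·1^3
  = 3 + 1 + 1 + 1 = 6.
This bounds M(r) := max_{|z|=r} |p(z)| from above; equality holds iff all terms c_k z^k can be made to align in phase at a single z on |z|=r.
Part (b). At z = 1 (real, on the circle |z| = r):
  p(1) = (-3)·1^0 + (1)·1^1 + (-1)·1^2 + (-1)·1^3 = -4.
  |p(1)| = 4.
Check: |p(1)| = 4 ≤ 6 = M_tri(1). ✓ Equality does not hold at z = 1 (the coefficients have mixed signs, so the terms do not all align in phase there).

M_tri(1) = 6; |p(1)| = 4; equality at z=1: no.


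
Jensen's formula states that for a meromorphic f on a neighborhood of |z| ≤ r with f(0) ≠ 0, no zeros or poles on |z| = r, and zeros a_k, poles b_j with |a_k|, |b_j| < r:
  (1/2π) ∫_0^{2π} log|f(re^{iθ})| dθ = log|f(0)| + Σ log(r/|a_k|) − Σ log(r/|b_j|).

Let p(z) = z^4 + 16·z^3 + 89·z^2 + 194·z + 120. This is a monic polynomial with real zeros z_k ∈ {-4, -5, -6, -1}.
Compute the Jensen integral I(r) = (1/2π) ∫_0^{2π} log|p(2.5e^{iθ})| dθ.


Zeros: -6, -5, -4, -1; r = 2.5.
Inside |z| < r: -1. Outside (|z| ≥ r): -6, -5, -4.
p(0) = 120, so log|p(0)| = log(120) = 4.7875.
Apply Jensen: I(r) = log|p(0)| + Σ_k log(r/|z_k|), summed over zeros inside |z| < r.
  log(r/|z_k|) for z_k = -1: log(2.5/1) = 0.9163
  Outside zeros (-6, -5, -4) contribute nothing to the Jensen sum.
Sum over inside zeros: 0.9163.
I(r) = log|p(0)| + (inside sum) = 4.7875 + 0.9163 = 5.7038.
Note: since some zeros are outside |z| ≤ r, the simplified n·log(r) form does NOT apply — only the inside zeros contribute.

I(r) ≈ 5.7038.


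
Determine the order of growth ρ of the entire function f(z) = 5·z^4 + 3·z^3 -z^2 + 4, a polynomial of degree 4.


|f(z)| ≤ Σ|c_k|·r^k = O(r^4) as r → ∞. Polynomial growth is O(e^{r^ε}) for every ε > 0 (since r^4/e^{r^ε} → 0), so ρ ≤ ε for all ε > 0, i.e. ρ = 0. Every nonconstant polynomial has order 0.
Therefore ρ = 0.

Order ρ = 0.


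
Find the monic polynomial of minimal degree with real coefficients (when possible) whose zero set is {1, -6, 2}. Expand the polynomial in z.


The polynomial is p(z) = ∏_{α ∈ S} (z − α), where S = {1, -6, 2}.
Expanding the product yields: p(z) = z^3 + 3·z^2 -16·z + 12.
The resulting polynomial has degree 3 and real coefficients as required.

p(z) = z^3 + 3·z^2 -16·z + 12.


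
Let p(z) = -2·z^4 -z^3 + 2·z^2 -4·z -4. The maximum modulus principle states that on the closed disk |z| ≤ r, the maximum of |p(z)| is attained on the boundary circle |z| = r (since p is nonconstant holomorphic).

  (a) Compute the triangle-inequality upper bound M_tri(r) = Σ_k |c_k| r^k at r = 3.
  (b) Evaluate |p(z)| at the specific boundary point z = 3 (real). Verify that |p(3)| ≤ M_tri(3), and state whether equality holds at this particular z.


Coefficients: c_0 = -4, c_1 = -4, c_2 = 2, c_3 = -1, c_4 = -2. Radius r = 3.
Part (a). Triangle bound: M_tri(r) = Σ_k |c_k| r^k
  = |-4|·3^0 + |-4|·3^1 + |2|·3^2 + |-1|·3^3 + |-2|·3^4
  = 4 + 12 + 18 + 27 + 162 = 223.
This bounds M(r) := max_{|z|=r} |p(z)| from above; equality holds iff all terms c_k z^k can be made to align in phase at a single z on |z|=r.
Part (b). At z = 3 (real, on the circle |z| = r):
  p(3) = (-4)·3^0 + (-4)·3^1 + (2)·3^2 + (-1)·3^3 + (-2)·3^4 = -187.
  |p(3)| = 187.
Check: |p(3)| = 187 ≤ 223 = M_tri(3). ✓ Equality does not hold at z = 3 (the coefficients have mixed signs, so the terms do not all align in phase there).

M_tri(3) = 223; |p(3)| = 187; equality at z=3: no.


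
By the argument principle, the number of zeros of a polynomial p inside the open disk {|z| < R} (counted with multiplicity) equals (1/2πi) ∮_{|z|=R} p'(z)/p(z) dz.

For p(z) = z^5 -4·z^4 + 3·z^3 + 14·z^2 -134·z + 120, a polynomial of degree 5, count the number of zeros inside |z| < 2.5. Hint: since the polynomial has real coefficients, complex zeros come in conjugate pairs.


The zeros of p are: (1 + 3i), (1 - 3i), 1, -3, 4.
Their magnitudes are: 3.162, 3.162, 1, 3, 4.
Zeros with |z| < R = 2.5: 1.
Count = 1.
By the argument principle, (1/2πi) ∮_{|z|=R} p'(z)/p(z) dz equals exactly this count.

Number of zeros inside |z| < 2.5: 1.


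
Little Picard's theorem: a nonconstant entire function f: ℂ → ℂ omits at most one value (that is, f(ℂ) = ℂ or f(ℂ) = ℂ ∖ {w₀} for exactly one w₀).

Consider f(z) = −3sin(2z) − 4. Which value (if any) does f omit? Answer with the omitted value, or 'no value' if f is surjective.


Little Picard bounds the complement of f(ℂ) to at most one point.
sin is entire and surjective onto ℂ: for every w ∈ ℂ, sin(ζ) = w has a solution ζ ∈ ℂ (e.g., via the complex inverse arcsin). With ζ = 2z this gives z = ζ/(2). Then -3·sin(2z) takes every value in -3·ℂ = ℂ, and adding -4 is a bijection of ℂ. So f is surjective and omits no value. (Note: only on the real line is sin bounded by [−1, 1].)

Omitted value: no value.


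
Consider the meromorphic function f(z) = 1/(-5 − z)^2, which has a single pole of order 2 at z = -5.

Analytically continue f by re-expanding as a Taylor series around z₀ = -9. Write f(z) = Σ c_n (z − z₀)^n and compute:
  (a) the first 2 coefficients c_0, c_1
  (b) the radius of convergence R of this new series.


Let w = z − z₀, so z = z₀ + w.
Then -5 − z = -5 − (z₀ + w) = (-5 − z₀) − w = 4 − w.
f(z) = 1/(4 − w)^2 = (1/(4)^2) · (1 − w/(4))^{−2}.
By the binomial series (1−u)^{−2} = Σ_{n≥0} C(n+1, 1) u^n for |u|<1, with u = w/(4):
  c_n = C(n+1, 1) / (4)^(n+2).
  c_0 = 1/(4)^2 = 1/16.
  c_1 = 2/(4)^3 = 1/32.
The series is valid for |w/d| < 1, i.e. |z − z₀| < |d|.
Radius of convergence: R = |-5 − z₀| = |4| = 4 (distance from z₀ to the singularity z = -5).

c_0 = 1/16, c_1 = 1/32; R = 4.


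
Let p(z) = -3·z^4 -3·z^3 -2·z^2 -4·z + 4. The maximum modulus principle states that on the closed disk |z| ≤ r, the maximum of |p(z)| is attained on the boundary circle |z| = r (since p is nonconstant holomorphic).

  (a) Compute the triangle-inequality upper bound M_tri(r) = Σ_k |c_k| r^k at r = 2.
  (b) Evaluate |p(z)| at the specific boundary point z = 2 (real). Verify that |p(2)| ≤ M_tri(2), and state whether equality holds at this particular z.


Coefficients: c_0 = 4, c_1 = -4, c_2 = -2, c_3 = -3, c_4 = -3. Radius r = 2.
Part (a). Triangle bound: M_tri(r) = Σ_k |c_k| r^k
  = |4|·2^0 + |-4|·2^1 + |-2|·2^2 + |-3|·2^3 + |-3|·2^4
  = 4 + 8 + 8 + 24 + 48 = 92.
This bounds M(r) := max_{|z|=r} |p(z)| from above; equality holds iff all terms c_k z^k can be made to align in phase at a single z on |z|=r.
Part (b). At z = 2 (real, on the circle |z| = r):
  p(2) = (4)·2^0 + (-4)·2^1 + (-2)·2^2 + (-3)·2^3 + (-3)·2^4 = -84.
  |p(2)| = 84.
Check: |p(2)| = 84 ≤ 92 = M_tri(2). ✓ Equality does not hold at z = 2 (the coefficients have mixed signs, so the terms do not all align in phase there).

M_tri(2) = 92; |p(2)| = 84; equality at z=2: no.


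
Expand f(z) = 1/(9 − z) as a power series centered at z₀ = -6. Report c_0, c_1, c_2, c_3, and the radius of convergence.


Let w = z − z₀, so z = z₀ + w.
Then 9 − z = 9 − (z₀ + w) = (9 − z₀) − w = 15 − w.
f(z) = 1/(15 − w) = (1/(15)) · 1/(1 − w/(15)) = Σ_{n≥0} w^n / (15)^(n+1).
So c_n = 1/(15)^(n+1):
  c_0 = 1/(15)^1 = 1/15.
  c_1 = 1/(15)^2 = 1/225.
  c_2 = 1/(15)^3 = 1/3375.
  c_3 = 1/(15)^4 = 1/50625.
The series is valid for |w/d| < 1, i.e. |z − z₀| < |d|.
Radius of convergence: R = |9 − z₀| = |15| = 15 (distance from z₀ to the singularity z = 9).

c_0 = 1/15, c_1 = 1/225, c_2 = 1/3375, c_3 = 1/50625; R = 15.


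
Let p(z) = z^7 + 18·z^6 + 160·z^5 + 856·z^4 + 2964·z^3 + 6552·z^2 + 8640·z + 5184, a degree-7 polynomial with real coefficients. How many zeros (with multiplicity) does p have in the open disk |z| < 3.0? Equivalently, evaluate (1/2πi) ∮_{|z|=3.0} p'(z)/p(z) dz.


The zeros of p are: -2, (-2 + 2i), (-2 - 2i), (-3 + 3i), (-3 - 3i), (-3 + 3i), (-3 - 3i).
Their magnitudes are: 2, 2.828, 2.828, 4.243, 4.243, 4.243, 4.243.
Zeros with |z| < R = 3.0: -2, (-2 + 2i), (-2 - 2i).
Count = 3.
By the argument principle, (1/2πi) ∮_{|z|=R} p'(z)/p(z) dz equals exactly this count.

Number of zeros inside |z| < 3.0: 3.


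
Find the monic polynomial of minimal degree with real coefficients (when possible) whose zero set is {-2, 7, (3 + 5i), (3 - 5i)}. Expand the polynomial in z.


The polynomial is p(z) = ∏_{α ∈ S} (z − α), where S = {-2, 7, (3 + 5i), (3 - 5i)}.
Expanding the product yields: p(z) = z^4 -11·z^3 + 50·z^2 -86·z -476.
Note conjugate pairs combine to real quadratics: (z − (3+5i))(z − (3−5i)) = z² − 6z + 34.
The resulting polynomial has degree 4 and real coefficients as required.

p(z) = z^4 -11·z^3 + 50·z^2 -86·z -476.


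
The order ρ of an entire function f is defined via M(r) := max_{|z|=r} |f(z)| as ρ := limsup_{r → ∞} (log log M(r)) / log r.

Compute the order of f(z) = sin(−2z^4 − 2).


Write sin(w) = (e^{iw} ± e^{−iw})/(2 or 2i), so |sin(w)| ≤ e^{|w|}. With w = −2z^4 − 2, |w| ≤ 2r^4 + 2 on |z|=r, giving M(r) ≤ e^{2r^4 + 2} and ρ ≤ 4. For the lower bound, choose z on |z|=r with -2z^4 purely imaginary of modulus 2r^4; then |sin(−2z^4 − 2)| grows like e^{2r^4}/2, so ρ ≥ 4. Hence ρ = 4.
Therefore ρ = 4.

Order ρ = 4.


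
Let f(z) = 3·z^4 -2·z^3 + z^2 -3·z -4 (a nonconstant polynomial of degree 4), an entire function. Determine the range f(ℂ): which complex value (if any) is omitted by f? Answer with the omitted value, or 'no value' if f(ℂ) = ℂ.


Little Picard bounds the complement of f(ℂ) to at most one point.
For every w ∈ ℂ, the equation p(z) − w = 0 is a nonconstant polynomial in z and hence has at least one root by the fundamental theorem of algebra. So p is surjective onto ℂ, omitting no value.

Omitted value: no value.


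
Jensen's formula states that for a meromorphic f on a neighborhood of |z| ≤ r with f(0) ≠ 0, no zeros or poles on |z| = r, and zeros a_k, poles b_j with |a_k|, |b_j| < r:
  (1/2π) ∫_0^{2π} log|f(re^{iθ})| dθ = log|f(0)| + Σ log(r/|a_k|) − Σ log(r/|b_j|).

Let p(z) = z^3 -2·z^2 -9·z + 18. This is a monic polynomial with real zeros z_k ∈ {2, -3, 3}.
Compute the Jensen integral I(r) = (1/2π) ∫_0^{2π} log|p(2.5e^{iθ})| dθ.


Zeros: -3, 2, 3; r = 2.5.
Inside |z| < r: 2. Outside (|z| ≥ r): -3, 3.
p(0) = 18, so log|p(0)| = log(18) = 2.8904.
Apply Jensen: I(r) = log|p(0)| + Σ_k log(r/|z_k|), summed over zeros inside |z| < r.
  log(r/|z_k|) for z_k = 2: log(2.5/2) = 0.2231
  Outside zeros (-3, 3) contribute nothing to the Jensen sum.
Sum over inside zeros: 0.2231.
I(r) = log|p(0)| + (inside sum) = 2.8904 + 0.2231 = 3.1135.
Note: since some zeros are outside |z| ≤ r, the simplified n·log(r) form does NOT apply — only the inside zeros contribute.

I(r) ≈ 3.1135.


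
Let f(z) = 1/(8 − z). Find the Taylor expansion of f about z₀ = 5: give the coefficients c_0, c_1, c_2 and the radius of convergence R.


Let w = z − z₀, so z = z₀ + w.
Then 8 − z = 8 − (z₀ + w) = (8 − z₀) − w = 3 − w.
f(z) = 1/(3 − w) = (1/(3)) · 1/(1 − w/(3)) = Σ_{n≥0} w^n / (3)^(n+1).
So c_n = 1/(3)^(n+1):
  c_0 = 1/(3)^1 = 1/3.
  c_1 = 1/(3)^2 = 1/9.
  c_2 = 1/(3)^3 = 1/27.
The series is valid for |w/d| < 1, i.e. |z − z₀| < |d|.
Radius of convergence: R = |8 − z₀| = |3| = 3 (distance from z₀ to the singularity z = 8).

c_0 = 1/3, c_1 = 1/9, c_2 = 1/27; R = 3.


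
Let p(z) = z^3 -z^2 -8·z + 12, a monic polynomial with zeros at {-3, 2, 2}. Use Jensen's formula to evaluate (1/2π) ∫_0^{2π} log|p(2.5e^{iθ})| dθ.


Zeros: -3, 2, 2; r = 2.5.
Inside |z| < r: 2, 2. Outside (|z| ≥ r): -3.
p(0) = 12, so log|p(0)| = log(12) = 2.4849.
Apply Jensen: I(r) = log|p(0)| + Σ_k log(r/|z_k|), summed over zeros inside |z| < r.
  log(r/|z_k|) for z_k = 2: log(2.5/2) = 0.2231
  log(r/|z_k|) for z_k = 2: log(2.5/2) = 0.2231
  Outside zeros (-3) contribute nothing to the Jensen sum.
Sum over inside zeros: 0.4463.
I(r) = log|p(0)| + (inside sum) = 2.4849 + 0.4463 = 2.9312.
Note: since some zeros are outside |z| ≤ r, the simplified n·log(r) form does NOT apply — only the inside zeros contribute.

I(r) ≈ 2.9312.


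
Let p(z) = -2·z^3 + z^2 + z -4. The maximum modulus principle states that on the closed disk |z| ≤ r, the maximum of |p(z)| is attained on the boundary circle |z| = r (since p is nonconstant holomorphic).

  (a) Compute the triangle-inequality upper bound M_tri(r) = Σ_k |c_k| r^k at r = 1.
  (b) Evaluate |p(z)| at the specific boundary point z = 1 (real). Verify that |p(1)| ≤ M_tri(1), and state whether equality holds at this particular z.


Coefficients: c_0 = -4, c_1 = 1, c_2 = 1, c_3 = -2. Radius r = 1.
Part (a). Triangle bound: M_tri(r) = Σ_k |c_k| r^k
  = |-4|·1^0 + |1|·1^1 + |1|·1^2 + |-2|·1^3
  = 4 + 1 + 1 + 2 = 8.
This bounds M(r) := max_{|z|=r} |p(z)| from above; equality holds iff all terms c_k z^k can be made to align in phase at a single z on |z|=r.
Part (b). At z = 1 (real, on the circle |z| = r):
  p(1) = (-4)·1^0 + (1)·1^1 + (1)·1^2 + (-2)·1^3 = -4.
  |p(1)| = 4.
Check: |p(1)| = 4 ≤ 8 = M_tri(1). ✓ Equality does not hold at z = 1 (the coefficients have mixed signs, so the terms do not all align in phase there).

M_tri(1) = 8; |p(1)| = 4; equality at z=1: no.


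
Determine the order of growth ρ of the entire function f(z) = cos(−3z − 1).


cos(w) is a linear combination of e^{iw} and e^{−iw} (or e^w, e^{−w} in the hyperbolic case), so |cos(w)| ≤ e^{|w|}. With w = −3z − 1, |w| ≤ 3|z| + 1 = 3r + 1 on |z| = r, giving M(r) ≤ e^{3r + 1}, so ρ ≤ 1. On a suitable ray (z = it for sin/cos; z = t for sinh/cosh, t real → ∞), |cos(−3z − 1)| grows like e^{3|t|}/2, so ρ ≥ 1. Hence ρ = 1.
Therefore ρ = 1.

Order ρ = 1.


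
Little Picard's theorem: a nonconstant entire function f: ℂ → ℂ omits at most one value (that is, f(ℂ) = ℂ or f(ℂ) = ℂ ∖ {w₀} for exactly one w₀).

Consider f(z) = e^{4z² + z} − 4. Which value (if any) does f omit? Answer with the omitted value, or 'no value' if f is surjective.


Little Picard bounds the complement of f(ℂ) to at most one point.
The exponent g(z) = 4z² + z is a nonconstant polynomial, hence surjective onto ℂ. So e^{g(z)} takes every value in {e^w : w ∈ ℂ} = ℂ ∖ {0}. Adding -4 shifts the range to ℂ ∖ {-4}. f omits exactly -4.

Omitted value: -4.


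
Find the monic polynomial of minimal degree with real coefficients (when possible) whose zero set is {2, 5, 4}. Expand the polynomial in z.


The polynomial is p(z) = ∏_{α ∈ S} (z − α), where S = {2, 5, 4}.
Expanding the product yields: p(z) = z^3 -11·z^2 + 38·z -40.
The resulting polynomial has degree 3 and real coefficients as required.

p(z) = z^3 -11·z^2 + 38·z -40.


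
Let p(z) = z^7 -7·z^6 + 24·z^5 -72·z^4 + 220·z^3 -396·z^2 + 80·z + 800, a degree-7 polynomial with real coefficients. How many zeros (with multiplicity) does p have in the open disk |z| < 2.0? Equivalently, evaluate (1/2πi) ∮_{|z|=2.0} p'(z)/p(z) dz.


The zeros of p are: (2 + 2i), (2 - 2i), (-1 + 3i), (-1 - 3i), (3 + 1i), (3 - 1i), -1.
Their magnitudes are: 2.828, 2.828, 3.162, 3.162, 3.162, 3.162, 1.
Zeros with |z| < R = 2.0: -1.
Count = 1.
By the argument principle, (1/2πi) ∮_{|z|=R} p'(z)/p(z) dz equals exactly this count.

Number of zeros inside |z| < 2.0: 1.


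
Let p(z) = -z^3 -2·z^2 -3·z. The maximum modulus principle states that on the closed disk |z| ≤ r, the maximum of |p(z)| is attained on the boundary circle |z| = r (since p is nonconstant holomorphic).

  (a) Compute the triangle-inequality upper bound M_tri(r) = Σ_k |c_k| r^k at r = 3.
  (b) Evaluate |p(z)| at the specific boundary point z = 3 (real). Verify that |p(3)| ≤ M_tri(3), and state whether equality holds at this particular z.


Coefficients: c_0 = 0, c_1 = -3, c_2 = -2, c_3 = -1. Radius r = 3.
Part (a). Triangle bound: M_tri(r) = Σ_k |c_k| r^k
  = |0|·3^0 + |-3|·3^1 + |-2|·3^2 + |-1|·3^3
  = 0 + 9 + 18 + 27 = 54.
This bounds M(r) := max_{|z|=r} |p(z)| from above; equality holds iff all terms c_k z^k can be made to align in phase at a single z on |z|=r.
Part (b). At z = 3 (real, on the circle |z| = r):
  p(3) = (0)·3^0 + (-3)·3^1 + (-2)·3^2 + (-1)·3^3 = -54.
  |p(3)| = 54.
Since all nonzero coefficients share the same sign, |p(3)| = 54 = M_tri(3); the triangle bound is attained at z = 3, so in fact M(r) = 54.

M_tri(3) = 54; |p(3)| = 54; equality at z=3: yes.


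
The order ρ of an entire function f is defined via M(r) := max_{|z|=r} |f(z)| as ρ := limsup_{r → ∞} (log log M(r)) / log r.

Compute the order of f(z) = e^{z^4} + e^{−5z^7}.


Each summand is entire of order 4 and 7 respectively (as in the single-exponential case). The order of a sum is at most the max of the orders, so ρ ≤ 7. For the lower bound: on |z|=r choose arg z so that -5z^7 is real positive; then |e^{-5z^7}| = e^{5r^7} while |e^{1z^4}| ≤ e^{1r^4} = o(e^{5r^7}). So |f| ≥ e^{5r^7}(1 − o(1)) and ρ ≥ 7. Hence ρ = max(4, 7) = 7.
Therefore ρ = 7.

Order ρ = 7.


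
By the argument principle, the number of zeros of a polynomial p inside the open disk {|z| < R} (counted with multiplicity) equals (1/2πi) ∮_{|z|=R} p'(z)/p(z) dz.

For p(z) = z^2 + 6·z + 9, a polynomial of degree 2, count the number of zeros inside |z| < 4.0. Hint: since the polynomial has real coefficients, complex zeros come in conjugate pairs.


The zeros of p are: -3, -3.
Their magnitudes are: 3, 3.
Zeros with |z| < R = 4.0: -3, -3.
Count = 2.
By the argument principle, (1/2πi) ∮_{|z|=R} p'(z)/p(z) dz equals exactly this count.

Number of zeros inside |z| < 4.0: 2.


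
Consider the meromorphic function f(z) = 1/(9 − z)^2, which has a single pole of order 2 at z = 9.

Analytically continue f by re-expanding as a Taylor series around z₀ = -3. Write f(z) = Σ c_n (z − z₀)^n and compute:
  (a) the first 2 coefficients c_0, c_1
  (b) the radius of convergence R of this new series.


Let w = z − z₀, so z = z₀ + w.
Then 9 − z = 9 − (z₀ + w) = (9 − z₀) − w = 12 − w.
f(z) = 1/(12 − w)^2 = (1/(12)^2) · (1 − w/(12))^{−2}.
By the binomial series (1−u)^{−2} = Σ_{n≥0} C(n+1, 1) u^n for |u|<1, with u = w/(12):
  c_n = C(n+1, 1) / (12)^(n+2).
  c_0 = 1/(12)^2 = 1/144.
  c_1 = 2/(12)^3 = 1/864.
The series is valid for |w/d| < 1, i.e. |z − z₀| < |d|.
Radius of convergence: R = |9 − z₀| = |12| = 12 (distance from z₀ to the singularity z = 9).

c_0 = 1/144, c_1 = 1/864; R = 12.


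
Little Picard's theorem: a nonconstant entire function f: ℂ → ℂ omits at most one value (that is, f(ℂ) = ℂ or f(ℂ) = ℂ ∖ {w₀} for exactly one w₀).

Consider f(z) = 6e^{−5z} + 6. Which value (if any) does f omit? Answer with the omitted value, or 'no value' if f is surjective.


Little Picard bounds the complement of f(ℂ) to at most one point.
e^{−5z} is never zero on ℂ, so 6·e^{−5z} takes every value in ℂ ∖ {0}. Adding 6 shifts the range to ℂ ∖ {6}. Thus f omits exactly the value 6.

Omitted value: 6.


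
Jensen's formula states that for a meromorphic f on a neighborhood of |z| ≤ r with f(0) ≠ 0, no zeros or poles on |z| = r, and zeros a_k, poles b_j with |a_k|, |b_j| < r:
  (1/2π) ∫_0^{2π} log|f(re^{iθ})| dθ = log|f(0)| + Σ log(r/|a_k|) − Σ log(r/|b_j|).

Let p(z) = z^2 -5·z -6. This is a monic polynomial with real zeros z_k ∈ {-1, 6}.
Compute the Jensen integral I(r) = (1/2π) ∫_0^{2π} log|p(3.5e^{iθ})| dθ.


Zeros: -1, 6; r = 3.5.
Inside |z| < r: -1. Outside (|z| ≥ r): 6.
p(0) = -6, so log|p(0)| = log(6) = 1.7918.
Apply Jensen: I(r) = log|p(0)| + Σ_k log(r/|z_k|), summed over zeros inside |z| < r.
  log(r/|z_k|) for z_k = -1: log(3.5/1) = 1.2528
  Outside zeros (6) contribute nothing to the Jensen sum.
Sum over inside zeros: 1.2528.
I(r) = log|p(0)| + (inside sum) = 1.7918 + 1.2528 = 3.0445.
Note: since some zeros are outside |z| ≤ r, the simplified n·log(r) form does NOT apply — only the inside zeros contribute.

I(r) ≈ 3.0445.


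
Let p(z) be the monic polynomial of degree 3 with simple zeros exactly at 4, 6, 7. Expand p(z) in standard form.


The polynomial is p(z) = ∏_{α ∈ S} (z − α), where S = {4, 6, 7}.
Expanding the product yields: p(z) = z^3 -17·z^2 + 94·z -168.
The resulting polynomial has degree 3 and real coefficients as required.

p(z) = z^3 -17·z^2 + 94·z -168.


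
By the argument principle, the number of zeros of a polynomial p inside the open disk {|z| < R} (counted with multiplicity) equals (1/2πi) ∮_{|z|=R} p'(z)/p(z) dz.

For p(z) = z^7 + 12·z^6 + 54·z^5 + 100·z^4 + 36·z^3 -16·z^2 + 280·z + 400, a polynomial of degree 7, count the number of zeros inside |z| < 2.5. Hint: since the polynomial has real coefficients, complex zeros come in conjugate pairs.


The zeros of p are: -2, (-3 + 1i), (-3 - 1i), (-3 + 1i), (-3 - 1i), (1 + 1i), (1 - 1i).
Their magnitudes are: 2, 3.162, 3.162, 3.162, 3.162, 1.414, 1.414.
Zeros with |z| < R = 2.5: -2, (1 + 1i), (1 - 1i).
Count = 3.
By the argument principle, (1/2πi) ∮_{|z|=R} p'(z)/p(z) dz equals exactly this count.

Number of zeros inside |z| < 2.5: 3.


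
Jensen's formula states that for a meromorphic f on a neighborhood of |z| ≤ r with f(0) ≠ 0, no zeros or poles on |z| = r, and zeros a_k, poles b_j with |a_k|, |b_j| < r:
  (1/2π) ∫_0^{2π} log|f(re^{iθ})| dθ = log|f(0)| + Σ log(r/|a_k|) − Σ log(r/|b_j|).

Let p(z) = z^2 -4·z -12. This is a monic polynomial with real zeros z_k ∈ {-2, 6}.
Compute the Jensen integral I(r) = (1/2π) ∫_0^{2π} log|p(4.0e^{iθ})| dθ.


Zeros: -2, 6; r = 4.0.
Inside |z| < r: -2. Outside (|z| ≥ r): 6.
p(0) = -12, so log|p(0)| = log(12) = 2.4849.
Apply Jensen: I(r) = log|p(0)| + Σ_k log(r/|z_k|), summed over zeros inside |z| < r.
  log(r/|z_k|) for z_k = -2: log(4.0/2) = 0.6931
  Outside zeros (6) contribute nothing to the Jensen sum.
Sum over inside zeros: 0.6931.
I(r) = log|p(0)| + (inside sum) = 2.4849 + 0.6931 = 3.1781.
Note: since some zeros are outside |z| ≤ r, the simplified n·log(r) form does NOT apply — only the inside zeros contribute.

I(r) ≈ 3.1781.


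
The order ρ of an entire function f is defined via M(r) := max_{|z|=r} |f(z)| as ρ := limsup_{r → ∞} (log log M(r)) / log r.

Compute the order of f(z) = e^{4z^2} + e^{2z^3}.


Each summand is entire of order 2 and 3 respectively (as in the single-exponential case). The order of a sum is at most the max of the orders, so ρ ≤ 3. For the lower bound: on |z|=r choose arg z so that 2z^3 is real positive; then |e^{2z^3}| = e^{2r^3} while |e^{4z^2}| ≤ e^{4r^2} = o(e^{2r^3}). So |f| ≥ e^{2r^3}(1 − o(1)) and ρ ≥ 3. Hence ρ = max(2, 3) = 3.
Therefore ρ = 3.

Order ρ = 3.


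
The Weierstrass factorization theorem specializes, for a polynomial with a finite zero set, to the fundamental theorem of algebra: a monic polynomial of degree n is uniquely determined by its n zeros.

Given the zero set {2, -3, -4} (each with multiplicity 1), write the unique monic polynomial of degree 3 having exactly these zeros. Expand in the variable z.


The polynomial is p(z) = ∏_{α ∈ S} (z − α), where S = {2, -3, -4}.
Expanding the product yields: p(z) = z^3 + 5·z^2 -2·z -24.
The resulting polynomial has degree 3 and real coefficients as required.

p(z) = z^3 + 5·z^2 -2·z -24.


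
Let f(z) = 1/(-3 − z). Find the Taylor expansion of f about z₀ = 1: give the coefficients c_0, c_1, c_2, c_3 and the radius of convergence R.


Let w = z − z₀, so z = z₀ + w.
Then -3 − z = -3 − (z₀ + w) = (-3 − z₀) − w = -4 − w.
f(z) = 1/(-4 − w) = (1/(-4)) · 1/(1 − w/(-4)) = Σ_{n≥0} w^n / (-4)^(n+1).
So c_n = 1/(-4)^(n+1):
  c_0 = 1/(-4)^1 = -1/4.
  c_1 = 1/(-4)^2 = 1/16.
  c_2 = 1/(-4)^3 = -1/64.
  c_3 = 1/(-4)^4 = 1/256.
The series is valid for |w/d| < 1, i.e. |z − z₀| < |d|.
Radius of convergence: R = |-3 − z₀| = |-4| = 4 (distance from z₀ to the singularity z = -3).

c_0 = -1/4, c_1 = 1/16, c_2 = -1/64, c_3 = 1/256; R = 4.


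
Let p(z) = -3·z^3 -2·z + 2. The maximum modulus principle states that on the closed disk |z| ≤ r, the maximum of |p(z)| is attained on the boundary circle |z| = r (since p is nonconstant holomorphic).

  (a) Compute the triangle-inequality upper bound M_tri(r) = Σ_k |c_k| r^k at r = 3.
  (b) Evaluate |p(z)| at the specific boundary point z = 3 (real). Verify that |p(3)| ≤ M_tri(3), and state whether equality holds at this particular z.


Coefficients: c_0 = 2, c_1 = -2, c_2 = 0, c_3 = -3. Radius r = 3.
Part (a). Triangle bound: M_tri(r) = Σ_k |c_k| r^k
  = |2|·3^0 + |-2|·3^1 + |0|·3^2 + |-3|·3^3
  = 2 + 6 + 0 + 81 = 89.
This bounds M(r) := max_{|z|=r} |p(z)| from above; equality holds iff all terms c_k z^k can be made to align in phase at a single z on |z|=r.
Part (b). At z = 3 (real, on the circle |z| = r):
  p(3) = (2)·3^0 + (-2)·3^1 + (0)·3^2 + (-3)·3^3 = -85.
  |p(3)| = 85.
Check: |p(3)| = 85 ≤ 89 = M_tri(3). ✓ Equality does not hold at z = 3 (the coefficients have mixed signs, so the terms do not all align in phase there).

M_tri(3) = 89; |p(3)| = 85; equality at z=3: no.


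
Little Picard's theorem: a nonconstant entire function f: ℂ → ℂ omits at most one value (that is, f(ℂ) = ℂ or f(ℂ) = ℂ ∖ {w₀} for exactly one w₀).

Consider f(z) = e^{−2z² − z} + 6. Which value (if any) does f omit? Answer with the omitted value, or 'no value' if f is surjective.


Little Picard bounds the complement of f(ℂ) to at most one point.
The exponent g(z) = −2z² − z is a nonconstant polynomial, hence surjective onto ℂ. So e^{g(z)} takes every value in {e^w : w ∈ ℂ} = ℂ ∖ {0}. Adding 6 shifts the range to ℂ ∖ {6}. f omits exactly 6.

Omitted value: 6.


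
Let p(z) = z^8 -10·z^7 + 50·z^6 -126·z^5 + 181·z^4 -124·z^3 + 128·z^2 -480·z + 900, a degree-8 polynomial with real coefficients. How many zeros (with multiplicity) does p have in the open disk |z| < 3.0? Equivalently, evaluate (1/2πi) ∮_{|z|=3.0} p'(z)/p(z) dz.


The zeros of p are: (1 + 2i), (1 - 2i), (-1 + 1i), (-1 - 1i), (3 + 3i), (3 - 3i), (2 + 1i), (2 - 1i).
Their magnitudes are: 2.236, 2.236, 1.414, 1.414, 4.243, 4.243, 2.236, 2.236.
Zeros with |z| < R = 3.0: (1 + 2i), (1 - 2i), (-1 + 1i), (-1 - 1i), (2 + 1i), (2 - 1i).
Count = 6.
By the argument principle, (1/2πi) ∮_{|z|=R} p'(z)/p(z) dz equals exactly this count.

Number of zeros inside |z| < 3.0: 6.


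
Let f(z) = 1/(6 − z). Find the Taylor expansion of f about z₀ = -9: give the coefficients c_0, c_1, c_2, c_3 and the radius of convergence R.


Let w = z − z₀, so z = z₀ + w.
Then 6 − z = 6 − (z₀ + w) = (6 − z₀) − w = 15 − w.
f(z) = 1/(15 − w) = (1/(15)) · 1/(1 − w/(15)) = Σ_{n≥0} w^n / (15)^(n+1).
So c_n = 1/(15)^(n+1):
  c_0 = 1/(15)^1 = 1/15.
  c_1 = 1/(15)^2 = 1/225.
  c_2 = 1/(15)^3 = 1/3375.
  c_3 = 1/(15)^4 = 1/50625.
The series is valid for |w/d| < 1, i.e. |z − z₀| < |d|.
Radius of convergence: R = |6 − z₀| = |15| = 15 (distance from z₀ to the singularity z = 6).

c_0 = 1/15, c_1 = 1/225, c_2 = 1/3375, c_3 = 1/50625; R = 15.


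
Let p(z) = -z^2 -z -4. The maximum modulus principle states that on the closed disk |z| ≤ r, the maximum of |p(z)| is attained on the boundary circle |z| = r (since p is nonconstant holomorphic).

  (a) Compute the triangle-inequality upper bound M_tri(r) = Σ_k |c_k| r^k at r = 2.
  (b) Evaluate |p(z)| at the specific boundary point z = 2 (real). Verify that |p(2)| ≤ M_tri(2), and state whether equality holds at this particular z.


Coefficients: c_0 = -4, c_1 = -1, c_2 = -1. Radius r = 2.
Part (a). Triangle bound: M_tri(r) = Σ_k |c_k| r^k
  = |-4|·2^0 + |-1|·2^1 + |-1|·2^2
  = 4 + 2 + 4 = 10.
This bounds M(r) := max_{|z|=r} |p(z)| from above; equality holds iff all terms c_k z^k can be made to align in phase at a single z on |z|=r.
Part (b). At z = 2 (real, on the circle |z| = r):
  p(2) = (-4)·2^0 + (-1)·2^1 + (-1)·2^2 = -10.
  |p(2)| = 10.
Since all nonzero coefficients share the same sign, |p(2)| = 10 = M_tri(2); the triangle bound is attained at z = 2, so in fact M(r) = 10.

M_tri(2) = 10; |p(2)| = 10; equality at z=2: yes.


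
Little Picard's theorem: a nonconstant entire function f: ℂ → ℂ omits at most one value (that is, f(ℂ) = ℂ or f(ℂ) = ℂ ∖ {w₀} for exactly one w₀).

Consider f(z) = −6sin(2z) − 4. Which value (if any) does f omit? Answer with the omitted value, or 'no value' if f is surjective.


Little Picard bounds the complement of f(ℂ) to at most one point.
sin is entire and surjective onto ℂ: for every w ∈ ℂ, sin(ζ) = w has a solution ζ ∈ ℂ (e.g., via the complex inverse arcsin). With ζ = 2z this gives z = ζ/(2). Then -6·sin(2z) takes every value in -6·ℂ = ℂ, and adding -4 is a bijection of ℂ. So f is surjective and omits no value. (Note: only on the real line is sin bounded by [−1, 1].)

Omitted value: no value.


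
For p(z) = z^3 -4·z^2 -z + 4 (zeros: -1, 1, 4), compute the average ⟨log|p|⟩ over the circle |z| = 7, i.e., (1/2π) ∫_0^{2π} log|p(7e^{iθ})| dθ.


Zeros: -1, 1, 4; r = 7.
Inside |z| < r: -1, 1, 4. Outside (|z| ≥ r): ∅.
p(0) = 4, so log|p(0)| = log(4) = 1.3863.
Apply Jensen: I(r) = log|p(0)| + Σ_k log(r/|z_k|), summed over zeros inside |z| < r.
  log(r/|z_k|) for z_k = -1: log(7/1) = 1.9459
  log(r/|z_k|) for z_k = 1: log(7/1) = 1.9459
  log(r/|z_k|) for z_k = 4: log(7/4) = 0.5596
Sum over inside zeros: 4.4514.
I(r) = log|p(0)| + (inside sum) = 1.3863 + 4.4514 = 5.8377.
Closed form (all zeros inside, monic): I(r) = n·log(r) = 3·log(7) = 5.8377. ✓

I(r) ≈ 5.8377.


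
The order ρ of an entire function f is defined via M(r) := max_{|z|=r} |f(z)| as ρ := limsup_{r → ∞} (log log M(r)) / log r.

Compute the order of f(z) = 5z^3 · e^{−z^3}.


M(r) = max_{|z|=r} |5|·|z|^3·|e^{−z^3}| = 5·r^3 · e^{1r^3} (the factors attain their maxima compatibly on |z|=r). Then log M(r) = log 5 + 3·log r + 1r^3, dominated by the last term, so log log M(r) ~ 3·log r. The polynomial factor 5z^3 contributes only a log r term and does not affect the order. ρ = 3.
Therefore ρ = 3.

Order ρ = 3.


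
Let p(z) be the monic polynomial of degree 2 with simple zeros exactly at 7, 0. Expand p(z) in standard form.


The polynomial is p(z) = ∏_{α ∈ S} (z − α), where S = {7, 0}.
Expanding the product yields: p(z) = z^2 -7·z.
The resulting polynomial has degree 2 and real coefficients as required.

p(z) = z^2 -7·z.


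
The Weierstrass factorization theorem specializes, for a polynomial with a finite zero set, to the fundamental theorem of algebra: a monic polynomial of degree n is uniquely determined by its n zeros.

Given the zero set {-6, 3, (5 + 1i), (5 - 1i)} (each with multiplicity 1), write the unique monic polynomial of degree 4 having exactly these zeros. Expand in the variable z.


The polynomial is p(z) = ∏_{α ∈ S} (z − α), where S = {-6, 3, (5 + 1i), (5 - 1i)}.
Expanding the product yields: p(z) = z^4 -7·z^3 -22·z^2 + 258·z -468.
Note conjugate pairs combine to real quadratics: (z − (5+1i))(z − (5−1i)) = z² − 10z + 26.
The resulting polynomial has degree 4 and real coefficients as required.

p(z) = z^4 -7·z^3 -22·z^2 + 258·z -468.


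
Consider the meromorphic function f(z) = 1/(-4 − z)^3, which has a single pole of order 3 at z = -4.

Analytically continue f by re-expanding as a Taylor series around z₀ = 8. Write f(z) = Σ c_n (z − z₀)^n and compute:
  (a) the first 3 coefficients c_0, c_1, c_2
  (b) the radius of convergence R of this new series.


Let w = z − z₀, so z = z₀ + w.
Then -4 − z = -4 − (z₀ + w) = (-4 − z₀) − w = -12 − w.
f(z) = 1/(-12 − w)^3 = (1/(-12)^3) · (1 − w/(-12))^{−3}.
By the binomial series (1−u)^{−3} = Σ_{n≥0} C(n+2, 2) u^n for |u|<1, with u = w/(-12):
  c_n = C(n+2, 2) / (-12)^(n+3).
  c_0 = 1/(-12)^3 = -1/1728.
  c_1 = 3/(-12)^4 = 1/6912.
  c_2 = 6/(-12)^5 = -1/41472.
The series is valid for |w/d| < 1, i.e. |z − z₀| < |d|.
Radius of convergence: R = |-4 − z₀| = |-12| = 12 (distance from z₀ to the singularity z = -4).

c_0 = -1/1728, c_1 = 1/6912, c_2 = -1/41472; R = 12.


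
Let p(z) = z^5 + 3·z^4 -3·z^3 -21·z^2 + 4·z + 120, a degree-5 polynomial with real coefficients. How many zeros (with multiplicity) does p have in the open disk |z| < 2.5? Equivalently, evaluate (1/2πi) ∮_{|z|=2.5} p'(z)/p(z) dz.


The zeros of p are: (-2 + 2i), (-2 - 2i), -3, (2 + 1i), (2 - 1i).
Their magnitudes are: 2.828, 2.828, 3, 2.236, 2.236.
Zeros with |z| < R = 2.5: (2 + 1i), (2 - 1i).
Count = 2.
By the argument principle, (1/2πi) ∮_{|z|=R} p'(z)/p(z) dz equals exactly this count.

Number of zeros inside |z| < 2.5: 2.
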